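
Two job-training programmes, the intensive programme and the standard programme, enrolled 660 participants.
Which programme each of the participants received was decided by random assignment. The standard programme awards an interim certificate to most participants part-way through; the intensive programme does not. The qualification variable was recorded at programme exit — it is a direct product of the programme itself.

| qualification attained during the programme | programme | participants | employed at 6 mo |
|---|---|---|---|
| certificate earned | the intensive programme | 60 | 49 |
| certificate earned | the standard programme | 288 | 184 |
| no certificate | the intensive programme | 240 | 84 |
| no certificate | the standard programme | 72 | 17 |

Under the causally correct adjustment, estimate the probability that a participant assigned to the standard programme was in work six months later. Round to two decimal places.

0.56

Qualification attained during the programme is downstream of the programme. One should not condition on a consequence of treatment, so the overall rates are the right comparison.
So P(outcome | do(the standard programme)) is just the pooled rate for the standard programme: 201/360 = 0.558.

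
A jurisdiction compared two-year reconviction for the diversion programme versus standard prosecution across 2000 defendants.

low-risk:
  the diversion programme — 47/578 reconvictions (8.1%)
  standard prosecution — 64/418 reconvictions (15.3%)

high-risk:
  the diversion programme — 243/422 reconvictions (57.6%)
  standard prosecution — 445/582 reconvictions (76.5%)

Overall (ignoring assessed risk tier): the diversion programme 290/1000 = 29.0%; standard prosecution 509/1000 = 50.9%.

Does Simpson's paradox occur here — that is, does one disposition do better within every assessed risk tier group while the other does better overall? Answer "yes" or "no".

no

Within each assessed risk tier level (low-risk 8.1% vs 15.3%; high-risk 57.6% vs 76.5%), the diversion programme has the lower rate every time. Pooled: 29.0% vs 50.9% — the diversion programme has the lower rate overall. They agree.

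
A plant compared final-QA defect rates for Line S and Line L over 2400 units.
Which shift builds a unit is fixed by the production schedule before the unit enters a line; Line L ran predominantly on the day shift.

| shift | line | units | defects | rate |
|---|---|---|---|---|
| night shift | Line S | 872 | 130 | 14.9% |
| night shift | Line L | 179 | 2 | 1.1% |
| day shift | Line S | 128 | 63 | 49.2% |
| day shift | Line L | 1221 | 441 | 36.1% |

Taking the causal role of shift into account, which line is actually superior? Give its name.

Shift satisfies the back-door criterion: it is not a descendant of the line, and it blocks the spurious path from line to outcome. Adjusting for it (i.e., using the within-shift rates) gives the causal effect.
Within each level — night shift: 14.9% vs 1.1%; day shift: 49.2% vs 36.1% — Line L is lower every time.

Line L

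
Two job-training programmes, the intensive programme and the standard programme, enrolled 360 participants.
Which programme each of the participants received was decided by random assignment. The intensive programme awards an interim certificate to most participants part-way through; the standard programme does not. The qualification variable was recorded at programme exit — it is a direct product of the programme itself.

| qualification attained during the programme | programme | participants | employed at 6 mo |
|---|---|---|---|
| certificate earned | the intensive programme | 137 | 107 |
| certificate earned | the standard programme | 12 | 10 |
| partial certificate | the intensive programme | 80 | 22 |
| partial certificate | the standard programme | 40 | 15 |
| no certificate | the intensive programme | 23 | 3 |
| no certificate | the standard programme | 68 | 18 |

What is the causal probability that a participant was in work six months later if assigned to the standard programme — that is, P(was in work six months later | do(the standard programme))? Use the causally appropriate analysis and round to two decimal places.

The stratified and pooled comparisons disagree (the standard programme wins within each qualification attained during the programme; the intensive programme wins overall), so the answer turns on the causal role of qualification attained during the programme.
Because the programme influences qualification attained during the programme, qualification attained during the programme is a post-treatment mediator, not a confounder. Stratifying on it would bias the estimate; the causal effect is the crude pooled difference.
So P(outcome | do(the standard programme)) is just the pooled rate for the standard programme: 43/120 = 0.358.

0.36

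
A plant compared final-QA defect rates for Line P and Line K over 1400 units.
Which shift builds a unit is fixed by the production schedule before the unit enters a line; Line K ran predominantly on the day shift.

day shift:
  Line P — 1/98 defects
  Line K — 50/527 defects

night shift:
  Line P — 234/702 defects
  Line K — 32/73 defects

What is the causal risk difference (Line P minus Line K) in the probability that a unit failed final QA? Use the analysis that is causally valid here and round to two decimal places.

-0.10

Since shift is a pre-existing factor (not a product of the line) and it affects the outcome on its own, it is a confounder. The stratified rates, not the pooled rate, identify the causal effect.
Adjusting over the population distribution of shift: 0.446·(0.010−0.095) + 0.554·(0.333−0.438) = -0.096.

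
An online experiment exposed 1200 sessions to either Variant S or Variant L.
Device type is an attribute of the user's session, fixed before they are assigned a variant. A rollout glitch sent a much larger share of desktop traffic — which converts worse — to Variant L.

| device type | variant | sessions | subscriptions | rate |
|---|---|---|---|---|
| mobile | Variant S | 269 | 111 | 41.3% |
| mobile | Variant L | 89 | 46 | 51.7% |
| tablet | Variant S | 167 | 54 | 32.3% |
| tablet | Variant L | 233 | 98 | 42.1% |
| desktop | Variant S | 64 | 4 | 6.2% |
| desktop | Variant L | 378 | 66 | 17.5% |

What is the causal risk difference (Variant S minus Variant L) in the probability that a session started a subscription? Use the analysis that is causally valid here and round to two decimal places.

-0.10

Device type differs across variants for reasons unrelated to any effect of the variant itself, and it separately predicts the outcome — a classic confounder. We must compare within device type levels.
Adjusting over the population distribution of device type: 0.298·(0.413−0.517) + 0.333·(0.323−0.421) + 0.368·(0.062−0.175) = -0.105.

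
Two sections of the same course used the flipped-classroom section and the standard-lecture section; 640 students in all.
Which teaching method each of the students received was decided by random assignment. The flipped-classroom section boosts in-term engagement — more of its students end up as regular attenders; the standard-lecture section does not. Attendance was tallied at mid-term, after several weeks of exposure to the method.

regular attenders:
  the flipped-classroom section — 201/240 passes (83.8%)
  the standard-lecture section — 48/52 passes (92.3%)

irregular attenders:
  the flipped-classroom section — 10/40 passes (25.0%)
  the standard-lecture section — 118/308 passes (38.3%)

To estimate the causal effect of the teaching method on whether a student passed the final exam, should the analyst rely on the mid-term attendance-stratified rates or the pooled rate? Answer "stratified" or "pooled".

pooled

The mid-term attendance-specific comparison favours the standard-lecture section throughout, but the pooled figures favour the flipped-classroom section. The question is whether to condition on mid-term attendance.
Because the teaching method influences mid-term attendance, mid-term attendance is a post-treatment mediator, not a confounder. Stratifying on it would bias the estimate; the causal effect is the crude pooled difference.
Pooled: the flipped-classroom section 75.4% vs the standard-lecture section 46.1%; the flipped-classroom section is higher overall.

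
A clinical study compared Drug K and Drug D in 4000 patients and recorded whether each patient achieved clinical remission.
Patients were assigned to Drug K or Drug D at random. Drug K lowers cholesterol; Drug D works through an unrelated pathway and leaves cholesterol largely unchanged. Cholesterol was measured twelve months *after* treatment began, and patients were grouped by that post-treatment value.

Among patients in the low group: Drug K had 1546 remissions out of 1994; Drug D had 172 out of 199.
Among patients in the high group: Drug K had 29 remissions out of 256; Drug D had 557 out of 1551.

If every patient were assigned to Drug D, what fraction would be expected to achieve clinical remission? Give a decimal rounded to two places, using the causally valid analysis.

Within every cholesterol level Drug D has the higher rate, yet pooled Drug K does — Simpson's reversal.
Cholesterol here is a post-treatment variable shaped by the drug; conditioning on it would introduce bias rather than remove it. The overall comparison is the causal one.
So P(outcome | do(Drug D)) is just the pooled rate for Drug D: 729/1750 = 0.417.

0.42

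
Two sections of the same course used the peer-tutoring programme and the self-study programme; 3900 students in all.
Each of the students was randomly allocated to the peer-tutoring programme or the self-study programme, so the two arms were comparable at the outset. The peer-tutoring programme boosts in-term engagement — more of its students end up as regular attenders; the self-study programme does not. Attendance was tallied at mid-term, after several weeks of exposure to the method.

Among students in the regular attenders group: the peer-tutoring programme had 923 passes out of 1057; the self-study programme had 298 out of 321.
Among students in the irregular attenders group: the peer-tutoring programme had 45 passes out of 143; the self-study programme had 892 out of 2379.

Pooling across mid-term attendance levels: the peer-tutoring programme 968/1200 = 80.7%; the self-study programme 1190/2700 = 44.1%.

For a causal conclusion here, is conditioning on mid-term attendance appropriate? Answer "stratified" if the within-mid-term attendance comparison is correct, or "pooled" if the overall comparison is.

the self-study programme is higher inside every mid-term attendance stratum but the peer-tutoring programme is higher in aggregate. Whether to stratify depends on how mid-term attendance relates to the teaching method.
Mid-term attendance is recorded after the teaching method and is itself shifted by it — it sits on the causal path from teaching method to outcome. Conditioning on a mediator would strip out part of the effect we want; the pooled comparison gives the total causal effect.
Pooled: the peer-tutoring programme 80.7% vs the self-study programme 44.1%; the peer-tutoring programme is higher overall.

pooled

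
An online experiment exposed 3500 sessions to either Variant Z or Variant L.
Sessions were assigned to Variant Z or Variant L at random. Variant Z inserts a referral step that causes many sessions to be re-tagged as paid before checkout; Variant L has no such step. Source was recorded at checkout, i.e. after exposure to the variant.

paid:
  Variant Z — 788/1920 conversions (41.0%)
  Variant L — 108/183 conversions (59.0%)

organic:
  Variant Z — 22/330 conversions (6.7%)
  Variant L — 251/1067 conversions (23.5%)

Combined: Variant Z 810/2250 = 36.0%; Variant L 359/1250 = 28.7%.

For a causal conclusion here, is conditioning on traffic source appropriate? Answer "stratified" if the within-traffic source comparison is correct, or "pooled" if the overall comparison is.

pooled

Traffic source here is a post-treatment variable shaped by the variant; conditioning on it would introduce bias rather than remove it. The overall comparison is the causal one.
Pooled: Variant Z 36.0% vs Variant L 28.7%; Variant Z is higher overall.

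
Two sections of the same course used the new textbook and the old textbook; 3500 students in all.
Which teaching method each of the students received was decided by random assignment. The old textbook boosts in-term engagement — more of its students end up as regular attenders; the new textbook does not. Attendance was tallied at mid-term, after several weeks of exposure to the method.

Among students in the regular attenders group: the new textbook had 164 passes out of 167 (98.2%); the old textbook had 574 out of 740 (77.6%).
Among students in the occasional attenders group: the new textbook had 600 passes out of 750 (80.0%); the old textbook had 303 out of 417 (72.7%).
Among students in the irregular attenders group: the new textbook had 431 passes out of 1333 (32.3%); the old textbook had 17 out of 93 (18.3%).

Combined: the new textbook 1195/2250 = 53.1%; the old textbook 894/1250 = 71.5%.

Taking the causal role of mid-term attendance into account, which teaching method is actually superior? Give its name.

the old textbook

The mid-term attendance-specific comparison favours the new textbook throughout, but the pooled figures favour the old textbook. The question is whether to condition on mid-term attendance.
Because the teaching method influences mid-term attendance, mid-term attendance is a post-treatment mediator, not a confounder. Stratifying on it would bias the estimate; the causal effect is the crude pooled difference.
Pooled: the new textbook 53.1% vs the old textbook 71.5%; the old textbook is higher overall.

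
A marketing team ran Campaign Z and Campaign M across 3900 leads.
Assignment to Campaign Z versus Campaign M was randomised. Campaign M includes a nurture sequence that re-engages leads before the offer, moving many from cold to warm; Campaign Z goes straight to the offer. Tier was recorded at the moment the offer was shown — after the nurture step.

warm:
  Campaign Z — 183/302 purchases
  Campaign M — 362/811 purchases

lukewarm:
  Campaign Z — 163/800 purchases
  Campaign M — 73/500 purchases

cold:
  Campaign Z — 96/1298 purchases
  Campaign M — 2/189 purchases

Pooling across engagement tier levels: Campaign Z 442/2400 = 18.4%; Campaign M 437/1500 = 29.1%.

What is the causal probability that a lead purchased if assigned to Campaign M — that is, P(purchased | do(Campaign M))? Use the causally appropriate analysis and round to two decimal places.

The engagement tier-specific comparison favours Campaign Z throughout, but the pooled figures favour Campaign M. The question is whether to condition on engagement tier.
Stratifying would compare campaigns among leads the campaigns themselves sorted into engagement tier groups — a form of selection on an intermediate. The unconditioned pooled rates give the total causal effect.
So P(outcome | do(Campaign M)) is just the pooled rate for Campaign M: 437/1500 = 0.291.

0.29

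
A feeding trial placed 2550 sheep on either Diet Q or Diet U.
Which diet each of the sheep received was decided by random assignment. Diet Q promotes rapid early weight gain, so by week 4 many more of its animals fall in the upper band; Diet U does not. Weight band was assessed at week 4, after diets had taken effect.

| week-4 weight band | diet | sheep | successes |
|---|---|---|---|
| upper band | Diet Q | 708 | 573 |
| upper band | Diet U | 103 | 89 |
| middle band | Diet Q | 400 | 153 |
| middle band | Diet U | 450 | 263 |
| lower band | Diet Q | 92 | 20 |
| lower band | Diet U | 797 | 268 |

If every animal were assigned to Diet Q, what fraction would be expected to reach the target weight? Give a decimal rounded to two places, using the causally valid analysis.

Diet U is higher inside every week-4 weight band stratum but Diet Q is higher in aggregate. Whether to stratify depends on how week-4 weight band relates to the diet.
Because the diet influences week-4 weight band, week-4 weight band is a post-treatment mediator, not a confounder. Stratifying on it would bias the estimate; the causal effect is the crude pooled difference.
So P(outcome | do(Diet Q)) is just the pooled rate for Diet Q: 746/1200 = 0.622.

0.62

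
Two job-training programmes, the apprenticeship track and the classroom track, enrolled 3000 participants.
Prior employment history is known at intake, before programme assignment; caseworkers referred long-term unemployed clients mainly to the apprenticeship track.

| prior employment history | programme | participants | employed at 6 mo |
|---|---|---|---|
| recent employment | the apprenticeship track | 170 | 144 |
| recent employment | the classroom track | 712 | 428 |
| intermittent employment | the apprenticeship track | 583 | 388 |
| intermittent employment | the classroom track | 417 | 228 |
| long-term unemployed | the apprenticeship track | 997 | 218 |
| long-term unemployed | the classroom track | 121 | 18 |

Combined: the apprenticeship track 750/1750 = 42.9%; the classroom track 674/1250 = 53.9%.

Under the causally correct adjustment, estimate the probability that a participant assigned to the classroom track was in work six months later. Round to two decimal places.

The imbalance in prior employment history arose from how participants were allocated, not from anything the programme did; and prior employment history independently affects the outcome. The pooled gap is confounded — condition on prior employment history.
Standardising the classroom track to the population prior employment history mix: 0.294·428/712 + 0.333·228/417 + 0.373·18/121 = 0.414.

0.41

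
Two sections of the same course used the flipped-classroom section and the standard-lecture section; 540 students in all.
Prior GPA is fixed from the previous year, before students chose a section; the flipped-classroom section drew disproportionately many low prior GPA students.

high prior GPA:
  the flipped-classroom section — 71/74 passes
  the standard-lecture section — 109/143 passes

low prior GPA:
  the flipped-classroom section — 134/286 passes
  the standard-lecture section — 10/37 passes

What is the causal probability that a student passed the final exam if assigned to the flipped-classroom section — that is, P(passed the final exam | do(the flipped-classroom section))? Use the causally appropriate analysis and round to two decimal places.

Within every prior GPA band level the flipped-classroom section has the higher rate, yet pooled the standard-lecture section does — Simpson's reversal.
Since prior GPA band is a pre-existing factor (not a product of the teaching method) and it affects the outcome on its own, it is a confounder. The stratified rates, not the pooled rate, identify the causal effect.
Standardising the flipped-classroom section to the population prior GPA band mix: 0.402·71/74 + 0.598·134/286 = 0.666.

0.67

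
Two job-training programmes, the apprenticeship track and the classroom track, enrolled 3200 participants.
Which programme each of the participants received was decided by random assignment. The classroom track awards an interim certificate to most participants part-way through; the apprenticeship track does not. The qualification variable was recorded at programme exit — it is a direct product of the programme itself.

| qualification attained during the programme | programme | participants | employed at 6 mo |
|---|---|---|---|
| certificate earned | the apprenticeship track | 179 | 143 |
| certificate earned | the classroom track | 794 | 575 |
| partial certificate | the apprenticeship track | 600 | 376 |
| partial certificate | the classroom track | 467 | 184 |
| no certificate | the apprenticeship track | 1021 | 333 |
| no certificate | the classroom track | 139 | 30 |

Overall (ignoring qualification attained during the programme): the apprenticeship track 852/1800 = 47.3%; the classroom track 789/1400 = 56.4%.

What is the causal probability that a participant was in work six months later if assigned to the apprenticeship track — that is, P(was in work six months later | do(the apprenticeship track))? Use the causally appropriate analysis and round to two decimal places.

The stratified and pooled comparisons disagree (the apprenticeship track wins within each qualification attained during the programme; the classroom track wins overall), so the answer turns on the causal role of qualification attained during the programme.
Stratifying would compare programmes among participants the programmes themselves sorted into qualification attained during the programme groups — a form of selection on an intermediate. The unconditioned pooled rates give the total causal effect.
So P(outcome | do(the apprenticeship track)) is just the pooled rate for the apprenticeship track: 852/1800 = 0.473.

0.47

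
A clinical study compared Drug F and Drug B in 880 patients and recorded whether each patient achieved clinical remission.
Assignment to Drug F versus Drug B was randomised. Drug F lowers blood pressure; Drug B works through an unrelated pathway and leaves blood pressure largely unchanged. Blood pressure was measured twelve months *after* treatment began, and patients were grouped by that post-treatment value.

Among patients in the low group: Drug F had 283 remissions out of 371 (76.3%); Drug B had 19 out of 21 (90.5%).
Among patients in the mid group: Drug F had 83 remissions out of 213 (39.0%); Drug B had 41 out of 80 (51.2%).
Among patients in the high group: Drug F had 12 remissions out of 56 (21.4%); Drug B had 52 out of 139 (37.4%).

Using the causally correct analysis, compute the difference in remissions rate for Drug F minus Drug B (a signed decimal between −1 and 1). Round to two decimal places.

+0.12

The stratified and pooled comparisons disagree (Drug B wins within each blood pressure; Drug F wins overall), so the answer turns on the causal role of blood pressure.
Blood pressure here is a post-treatment variable shaped by the drug; conditioning on it would introduce bias rather than remove it. The overall comparison is the causal one.
The causal difference is the pooled difference: 0.591 − 0.467 = +0.124.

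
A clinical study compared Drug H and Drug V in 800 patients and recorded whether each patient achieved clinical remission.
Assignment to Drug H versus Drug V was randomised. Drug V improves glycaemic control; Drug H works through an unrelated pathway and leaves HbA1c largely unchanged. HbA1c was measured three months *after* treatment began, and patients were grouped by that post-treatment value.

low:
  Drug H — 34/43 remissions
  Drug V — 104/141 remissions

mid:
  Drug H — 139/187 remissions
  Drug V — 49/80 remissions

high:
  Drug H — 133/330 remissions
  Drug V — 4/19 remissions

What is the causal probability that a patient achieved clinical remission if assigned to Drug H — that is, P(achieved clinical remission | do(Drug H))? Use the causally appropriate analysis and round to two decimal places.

HbA1c here is a post-treatment variable shaped by the drug; conditioning on it would introduce bias rather than remove it. The overall comparison is the causal one.
So P(outcome | do(Drug H)) is just the pooled rate for Drug H: 306/560 = 0.546.

0.55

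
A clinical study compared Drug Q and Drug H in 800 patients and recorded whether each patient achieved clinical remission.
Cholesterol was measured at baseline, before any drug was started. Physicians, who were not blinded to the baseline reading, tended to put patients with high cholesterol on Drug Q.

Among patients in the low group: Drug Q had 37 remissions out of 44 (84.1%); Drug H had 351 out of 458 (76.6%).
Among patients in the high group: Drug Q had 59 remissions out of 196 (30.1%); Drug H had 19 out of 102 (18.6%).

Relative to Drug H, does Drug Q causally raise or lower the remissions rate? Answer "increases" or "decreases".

Cholesterol differs across drugs for reasons unrelated to any effect of the drug itself, and it separately predicts the outcome — a classic confounder. We must compare within cholesterol levels.
Within each level — low: 84.1% vs 76.6%; high: 30.1% vs 18.6% — Drug Q is higher every time.

increases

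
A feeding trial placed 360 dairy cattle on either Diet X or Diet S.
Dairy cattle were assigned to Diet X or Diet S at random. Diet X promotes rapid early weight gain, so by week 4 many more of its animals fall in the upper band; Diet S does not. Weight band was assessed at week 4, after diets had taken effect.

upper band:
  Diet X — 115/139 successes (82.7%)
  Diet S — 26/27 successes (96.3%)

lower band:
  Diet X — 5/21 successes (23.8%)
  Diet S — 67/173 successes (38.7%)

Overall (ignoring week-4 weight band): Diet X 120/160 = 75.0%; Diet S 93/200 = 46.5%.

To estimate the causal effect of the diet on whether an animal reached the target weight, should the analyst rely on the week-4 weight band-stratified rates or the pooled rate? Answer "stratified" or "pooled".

The stratified and pooled comparisons disagree (Diet S wins within each week-4 weight band; Diet X wins overall), so the answer turns on the causal role of week-4 weight band.
The distribution of week-4 weight band is itself part of what the diet does — it is an intermediate outcome. Holding it fixed would remove that part of the effect; the total effect is the pooled difference.
Pooled: Diet X 75.0% vs Diet S 46.5%; Diet X is higher overall.

pooled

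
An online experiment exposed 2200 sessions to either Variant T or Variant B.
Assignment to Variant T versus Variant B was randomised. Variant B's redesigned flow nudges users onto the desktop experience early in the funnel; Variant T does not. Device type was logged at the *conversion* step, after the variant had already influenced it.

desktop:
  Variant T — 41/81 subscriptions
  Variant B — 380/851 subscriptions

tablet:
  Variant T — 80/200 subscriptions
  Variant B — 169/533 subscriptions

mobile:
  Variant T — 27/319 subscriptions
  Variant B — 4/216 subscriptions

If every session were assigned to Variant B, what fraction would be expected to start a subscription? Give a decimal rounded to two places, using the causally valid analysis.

0.35

Because the variant influences device type, device type is a post-treatment mediator, not a confounder. Stratifying on it would bias the estimate; the causal effect is the crude pooled difference.
So P(outcome | do(Variant B)) is just the pooled rate for Variant B: 553/1600 = 0.346.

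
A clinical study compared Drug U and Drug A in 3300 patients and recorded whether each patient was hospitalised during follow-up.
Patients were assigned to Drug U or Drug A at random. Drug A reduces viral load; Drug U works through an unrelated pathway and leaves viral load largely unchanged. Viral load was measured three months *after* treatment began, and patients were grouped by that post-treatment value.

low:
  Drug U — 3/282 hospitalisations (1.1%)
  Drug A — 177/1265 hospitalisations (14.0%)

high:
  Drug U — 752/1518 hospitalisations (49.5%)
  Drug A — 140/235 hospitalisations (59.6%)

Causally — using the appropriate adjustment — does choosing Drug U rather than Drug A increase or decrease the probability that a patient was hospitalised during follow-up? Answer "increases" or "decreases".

increases

Viral load here is a post-treatment variable shaped by the drug; conditioning on it would introduce bias rather than remove it. The overall comparison is the causal one.
Pooled: Drug U 41.9% vs Drug A 21.1%; Drug A is lower overall.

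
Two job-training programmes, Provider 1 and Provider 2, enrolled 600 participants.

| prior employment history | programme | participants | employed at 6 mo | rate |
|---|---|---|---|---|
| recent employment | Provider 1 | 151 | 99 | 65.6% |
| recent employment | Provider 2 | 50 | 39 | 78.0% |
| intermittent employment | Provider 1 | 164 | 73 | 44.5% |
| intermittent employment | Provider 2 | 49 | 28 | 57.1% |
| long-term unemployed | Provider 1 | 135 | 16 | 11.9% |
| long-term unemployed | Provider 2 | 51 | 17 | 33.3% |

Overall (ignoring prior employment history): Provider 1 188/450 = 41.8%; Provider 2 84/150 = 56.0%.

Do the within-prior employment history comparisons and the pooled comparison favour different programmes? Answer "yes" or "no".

no

Within each prior employment history level (recent employment 65.6% vs 78.0%; intermittent employment 44.5% vs 57.1%; long-term unemployed 11.9% vs 33.3%), Provider 2 has the higher rate every time. Pooled: 41.8% vs 56.0% — Provider 2 has the higher rate overall. They agree.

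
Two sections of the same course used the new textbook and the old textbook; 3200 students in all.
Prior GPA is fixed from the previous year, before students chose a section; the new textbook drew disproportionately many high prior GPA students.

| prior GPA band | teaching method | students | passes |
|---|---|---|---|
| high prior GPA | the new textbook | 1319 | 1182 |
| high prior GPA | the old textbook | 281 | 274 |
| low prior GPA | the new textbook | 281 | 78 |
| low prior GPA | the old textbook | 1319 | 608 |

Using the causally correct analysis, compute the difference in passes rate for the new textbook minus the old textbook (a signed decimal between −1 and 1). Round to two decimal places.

-0.13

Prior GPA band is set before the teaching method has any effect — it is not caused by the teaching method — and it independently drives the outcome. That makes it a confounder, so the causal comparison is within prior GPA band levels.
Adjusting over the population distribution of prior GPA band: 0.500·(0.896−0.975) + 0.500·(0.278−0.461) = -0.131.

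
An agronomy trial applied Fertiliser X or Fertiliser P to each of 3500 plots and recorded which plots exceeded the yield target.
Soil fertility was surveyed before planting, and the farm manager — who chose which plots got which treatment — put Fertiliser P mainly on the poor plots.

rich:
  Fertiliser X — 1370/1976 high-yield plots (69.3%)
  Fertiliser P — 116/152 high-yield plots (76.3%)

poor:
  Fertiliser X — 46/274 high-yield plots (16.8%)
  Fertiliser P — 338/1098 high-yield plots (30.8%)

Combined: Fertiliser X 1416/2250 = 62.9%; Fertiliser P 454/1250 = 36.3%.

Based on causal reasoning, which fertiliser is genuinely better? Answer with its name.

Nothing the fertiliser does changes soil fertility; the imbalance is an allocation artefact. With soil fertility also predicting the outcome, the pooled figure is confounded, and the within-stratum comparison is the causal one.
Within each level — rich: 69.3% vs 76.3%; poor: 16.8% vs 30.8% — Fertiliser P is higher every time.

Fertiliser P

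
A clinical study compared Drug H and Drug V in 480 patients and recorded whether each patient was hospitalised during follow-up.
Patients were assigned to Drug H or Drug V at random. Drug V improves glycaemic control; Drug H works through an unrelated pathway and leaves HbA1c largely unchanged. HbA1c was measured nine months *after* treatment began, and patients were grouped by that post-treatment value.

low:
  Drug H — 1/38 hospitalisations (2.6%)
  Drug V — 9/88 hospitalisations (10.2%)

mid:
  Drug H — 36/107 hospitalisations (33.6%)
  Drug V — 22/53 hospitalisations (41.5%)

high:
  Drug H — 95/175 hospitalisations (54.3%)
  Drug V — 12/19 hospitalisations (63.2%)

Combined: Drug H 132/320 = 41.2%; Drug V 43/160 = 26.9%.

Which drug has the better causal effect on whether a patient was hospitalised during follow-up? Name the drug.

Within every HbA1c level Drug H has the lower rate, yet pooled Drug V does — Simpson's reversal.
Stratifying would compare drugs among patients the drugs themselves sorted into HbA1c groups — a form of selection on an intermediate. The unconditioned pooled rates give the total causal effect.
Pooled: Drug H 41.2% vs Drug V 26.9%; Drug V is lower overall.

Drug V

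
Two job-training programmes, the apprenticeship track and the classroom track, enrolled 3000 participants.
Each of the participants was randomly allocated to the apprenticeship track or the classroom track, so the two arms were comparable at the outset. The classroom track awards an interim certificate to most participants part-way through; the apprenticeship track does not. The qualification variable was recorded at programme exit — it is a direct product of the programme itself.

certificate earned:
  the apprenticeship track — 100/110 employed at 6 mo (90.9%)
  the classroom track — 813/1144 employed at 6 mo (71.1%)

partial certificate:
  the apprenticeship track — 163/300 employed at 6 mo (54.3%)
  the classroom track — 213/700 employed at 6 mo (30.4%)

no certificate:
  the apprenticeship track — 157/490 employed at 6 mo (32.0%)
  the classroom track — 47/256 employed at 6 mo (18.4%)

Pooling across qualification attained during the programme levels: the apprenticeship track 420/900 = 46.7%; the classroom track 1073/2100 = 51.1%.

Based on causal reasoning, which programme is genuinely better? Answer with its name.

The distribution of qualification attained during the programme is itself part of what the programme does — it is an intermediate outcome. Holding it fixed would remove that part of the effect; the total effect is the pooled difference.
Pooled: the apprenticeship track 46.7% vs the classroom track 51.1%; the classroom track is higher overall.

the classroom track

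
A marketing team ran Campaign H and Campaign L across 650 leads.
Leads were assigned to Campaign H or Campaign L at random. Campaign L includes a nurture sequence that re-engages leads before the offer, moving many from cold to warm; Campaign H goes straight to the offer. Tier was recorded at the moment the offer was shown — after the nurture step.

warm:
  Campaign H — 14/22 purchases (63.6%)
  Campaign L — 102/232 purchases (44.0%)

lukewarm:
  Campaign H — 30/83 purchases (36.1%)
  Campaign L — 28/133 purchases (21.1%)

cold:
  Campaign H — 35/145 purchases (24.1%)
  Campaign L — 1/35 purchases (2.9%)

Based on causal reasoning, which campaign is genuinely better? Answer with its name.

Campaign L

Stratifying would compare campaigns among leads the campaigns themselves sorted into engagement tier groups — a form of selection on an intermediate. The unconditioned pooled rates give the total causal effect.
Pooled: Campaign H 31.6% vs Campaign L 32.8%; Campaign L is higher overall.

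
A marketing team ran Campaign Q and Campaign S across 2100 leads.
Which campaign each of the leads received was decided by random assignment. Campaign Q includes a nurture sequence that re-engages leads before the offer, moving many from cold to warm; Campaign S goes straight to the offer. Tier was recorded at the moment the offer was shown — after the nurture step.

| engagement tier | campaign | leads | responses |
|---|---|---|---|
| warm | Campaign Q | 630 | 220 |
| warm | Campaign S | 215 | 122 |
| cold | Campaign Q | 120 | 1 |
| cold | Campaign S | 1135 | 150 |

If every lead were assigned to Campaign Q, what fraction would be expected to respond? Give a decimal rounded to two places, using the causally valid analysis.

The engagement tier-specific comparison favours Campaign S throughout, but the pooled figures favour Campaign Q. The question is whether to condition on engagement tier.
The distribution of engagement tier is itself part of what the campaign does — it is an intermediate outcome. Holding it fixed would remove that part of the effect; the total effect is the pooled difference.
So P(outcome | do(Campaign Q)) is just the pooled rate for Campaign Q: 221/750 = 0.295.

0.29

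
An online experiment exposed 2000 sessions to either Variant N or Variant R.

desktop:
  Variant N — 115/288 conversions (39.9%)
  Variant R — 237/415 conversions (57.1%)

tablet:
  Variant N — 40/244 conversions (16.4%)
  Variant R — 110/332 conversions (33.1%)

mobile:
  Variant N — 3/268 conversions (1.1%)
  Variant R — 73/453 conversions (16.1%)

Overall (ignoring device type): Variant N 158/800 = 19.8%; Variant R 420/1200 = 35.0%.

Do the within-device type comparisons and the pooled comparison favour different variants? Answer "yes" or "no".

Within each device type level (desktop 39.9% vs 57.1%; tablet 16.4% vs 33.1%; mobile 1.1% vs 16.1%), Variant R has the higher rate every time. Pooled: 19.8% vs 35.0% — Variant R has the higher rate overall. They agree.

no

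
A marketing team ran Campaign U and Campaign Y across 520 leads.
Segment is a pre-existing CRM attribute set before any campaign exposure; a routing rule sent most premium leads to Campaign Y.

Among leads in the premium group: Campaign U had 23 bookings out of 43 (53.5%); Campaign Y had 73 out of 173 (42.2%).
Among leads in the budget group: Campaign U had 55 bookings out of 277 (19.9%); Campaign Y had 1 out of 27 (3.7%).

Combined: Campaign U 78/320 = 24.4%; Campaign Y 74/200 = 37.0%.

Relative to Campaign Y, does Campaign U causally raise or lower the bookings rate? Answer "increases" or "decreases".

increases

Customer segment satisfies the back-door criterion: it is not a descendant of the campaign, and it blocks the spurious path from campaign to outcome. Adjusting for it (i.e., using the within-customer segment rates) gives the causal effect.
Within each level — premium: 53.5% vs 42.2%; budget: 19.9% vs 3.7% — Campaign U is higher every time.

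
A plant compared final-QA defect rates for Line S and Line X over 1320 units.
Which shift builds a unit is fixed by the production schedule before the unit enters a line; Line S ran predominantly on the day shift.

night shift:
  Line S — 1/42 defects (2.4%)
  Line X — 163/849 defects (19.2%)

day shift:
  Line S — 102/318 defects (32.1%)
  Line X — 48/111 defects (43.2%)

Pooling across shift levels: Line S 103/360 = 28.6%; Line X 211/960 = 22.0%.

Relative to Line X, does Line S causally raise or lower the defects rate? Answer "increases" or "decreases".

decreases

Shift is set before the line has any effect — it is not caused by the line — and it independently drives the outcome. That makes it a confounder, so the causal comparison is within shift levels.
Within each level — night shift: 2.4% vs 19.2%; day shift: 32.1% vs 43.2% — Line S is lower every time.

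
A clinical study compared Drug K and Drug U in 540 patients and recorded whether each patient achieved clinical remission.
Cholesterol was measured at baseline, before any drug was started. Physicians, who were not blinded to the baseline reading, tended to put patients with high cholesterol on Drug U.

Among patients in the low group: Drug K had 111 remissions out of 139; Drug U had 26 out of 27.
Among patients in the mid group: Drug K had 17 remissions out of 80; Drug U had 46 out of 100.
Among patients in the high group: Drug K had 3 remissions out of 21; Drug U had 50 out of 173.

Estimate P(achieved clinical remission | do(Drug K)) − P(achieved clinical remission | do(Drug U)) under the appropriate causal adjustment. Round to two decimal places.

-0.19

Drug U is higher inside every cholesterol stratum but Drug K is higher in aggregate. Whether to stratify depends on how cholesterol relates to the drug.
The imbalance in cholesterol arose from how patients were allocated, not from anything the drug did; and cholesterol independently affects the outcome. The pooled gap is confounded — condition on cholesterol.
Adjusting over the population distribution of cholesterol: 0.307·(0.799−0.963) + 0.333·(0.212−0.460) + 0.359·(0.143−0.289) = -0.186.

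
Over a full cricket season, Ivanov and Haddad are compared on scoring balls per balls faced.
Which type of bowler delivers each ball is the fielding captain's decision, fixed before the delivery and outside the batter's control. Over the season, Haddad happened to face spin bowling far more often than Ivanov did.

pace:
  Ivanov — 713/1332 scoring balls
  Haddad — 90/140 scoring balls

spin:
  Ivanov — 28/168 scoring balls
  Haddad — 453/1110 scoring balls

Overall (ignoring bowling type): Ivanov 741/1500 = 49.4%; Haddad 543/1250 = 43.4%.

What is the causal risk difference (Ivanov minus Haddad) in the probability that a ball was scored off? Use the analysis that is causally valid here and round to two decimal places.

The bowling type-specific comparison favours Haddad throughout, but the pooled figures favour Ivanov. The question is whether to condition on bowling type.
Here bowling type is a common cause — it drives both which player a case falls under and the outcome. The crude comparison mixes populations; the stratum-specific rates are the causally relevant ones.
Adjusting over the population distribution of bowling type: 0.535·(0.535−0.643) + 0.465·(0.167−0.408) = -0.170.

-0.17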